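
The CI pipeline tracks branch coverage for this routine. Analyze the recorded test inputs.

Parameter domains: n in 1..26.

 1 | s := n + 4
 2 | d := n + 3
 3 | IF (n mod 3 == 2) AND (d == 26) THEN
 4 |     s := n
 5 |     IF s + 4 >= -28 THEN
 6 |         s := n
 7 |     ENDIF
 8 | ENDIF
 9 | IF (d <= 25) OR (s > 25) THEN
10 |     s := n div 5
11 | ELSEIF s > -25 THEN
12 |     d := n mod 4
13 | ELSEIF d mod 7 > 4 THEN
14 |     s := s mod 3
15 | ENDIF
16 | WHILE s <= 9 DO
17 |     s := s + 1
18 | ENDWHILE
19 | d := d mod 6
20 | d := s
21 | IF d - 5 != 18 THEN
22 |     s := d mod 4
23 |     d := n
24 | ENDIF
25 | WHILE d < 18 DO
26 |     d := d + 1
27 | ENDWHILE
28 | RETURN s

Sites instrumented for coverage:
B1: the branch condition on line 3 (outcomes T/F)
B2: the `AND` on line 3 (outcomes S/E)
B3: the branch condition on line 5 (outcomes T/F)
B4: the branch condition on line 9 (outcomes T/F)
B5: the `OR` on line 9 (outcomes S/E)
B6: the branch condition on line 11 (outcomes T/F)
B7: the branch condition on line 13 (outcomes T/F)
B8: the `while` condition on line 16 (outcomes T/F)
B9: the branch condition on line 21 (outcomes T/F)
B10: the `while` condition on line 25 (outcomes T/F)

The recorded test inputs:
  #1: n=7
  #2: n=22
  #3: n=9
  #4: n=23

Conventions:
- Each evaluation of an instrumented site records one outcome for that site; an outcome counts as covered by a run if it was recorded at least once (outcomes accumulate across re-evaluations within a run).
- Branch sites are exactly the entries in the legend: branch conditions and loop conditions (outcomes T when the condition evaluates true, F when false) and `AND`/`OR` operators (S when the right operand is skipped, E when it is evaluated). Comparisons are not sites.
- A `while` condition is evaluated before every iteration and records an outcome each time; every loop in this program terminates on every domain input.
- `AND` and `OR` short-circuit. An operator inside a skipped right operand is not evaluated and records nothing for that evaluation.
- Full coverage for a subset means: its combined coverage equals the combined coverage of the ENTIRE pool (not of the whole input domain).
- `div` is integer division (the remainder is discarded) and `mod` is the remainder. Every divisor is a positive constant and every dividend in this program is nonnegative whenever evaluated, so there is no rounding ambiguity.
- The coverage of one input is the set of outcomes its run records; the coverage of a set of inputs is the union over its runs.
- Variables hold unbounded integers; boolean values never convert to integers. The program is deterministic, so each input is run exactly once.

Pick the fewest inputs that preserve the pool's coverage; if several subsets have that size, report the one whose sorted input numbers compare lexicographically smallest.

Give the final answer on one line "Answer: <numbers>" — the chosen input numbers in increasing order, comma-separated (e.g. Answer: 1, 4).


run #1 (n=7) records B1=F, B2=S, B4=T, B5=S, B8=T, B8=F, B9=T, B10=T, B10=F
run #2 (n=22) records B1=F, B2=S, B4=T, B5=S, B8=T, B8=F, B9=T, B10=F
run #3 (n=9) records B1=F, B2=S, B4=T, B5=S, B8=T, B8=F, B9=T, B10=T, B10=F
run #4 (n=23) records B1=T, B2=E, B3=T, B4=F, B5=E, B6=T, B8=F, B9=F, B10=F
together the pool reaches 16 outcomes: B1=T, B1=F, B2=S, B2=E, B3=T, B4=T, B4=F, B5=S, B5=E, B6=T, B8=T, B8=F, B9=T, B9=F, B10=T, B10=F
no size-1 subset reaches all 16 outcomes (best union: 9/16)
the canonical winner is {1, 4}: size 2, full 16-outcome coverage, earliest index list among size-2 covers
Answer: 1, 4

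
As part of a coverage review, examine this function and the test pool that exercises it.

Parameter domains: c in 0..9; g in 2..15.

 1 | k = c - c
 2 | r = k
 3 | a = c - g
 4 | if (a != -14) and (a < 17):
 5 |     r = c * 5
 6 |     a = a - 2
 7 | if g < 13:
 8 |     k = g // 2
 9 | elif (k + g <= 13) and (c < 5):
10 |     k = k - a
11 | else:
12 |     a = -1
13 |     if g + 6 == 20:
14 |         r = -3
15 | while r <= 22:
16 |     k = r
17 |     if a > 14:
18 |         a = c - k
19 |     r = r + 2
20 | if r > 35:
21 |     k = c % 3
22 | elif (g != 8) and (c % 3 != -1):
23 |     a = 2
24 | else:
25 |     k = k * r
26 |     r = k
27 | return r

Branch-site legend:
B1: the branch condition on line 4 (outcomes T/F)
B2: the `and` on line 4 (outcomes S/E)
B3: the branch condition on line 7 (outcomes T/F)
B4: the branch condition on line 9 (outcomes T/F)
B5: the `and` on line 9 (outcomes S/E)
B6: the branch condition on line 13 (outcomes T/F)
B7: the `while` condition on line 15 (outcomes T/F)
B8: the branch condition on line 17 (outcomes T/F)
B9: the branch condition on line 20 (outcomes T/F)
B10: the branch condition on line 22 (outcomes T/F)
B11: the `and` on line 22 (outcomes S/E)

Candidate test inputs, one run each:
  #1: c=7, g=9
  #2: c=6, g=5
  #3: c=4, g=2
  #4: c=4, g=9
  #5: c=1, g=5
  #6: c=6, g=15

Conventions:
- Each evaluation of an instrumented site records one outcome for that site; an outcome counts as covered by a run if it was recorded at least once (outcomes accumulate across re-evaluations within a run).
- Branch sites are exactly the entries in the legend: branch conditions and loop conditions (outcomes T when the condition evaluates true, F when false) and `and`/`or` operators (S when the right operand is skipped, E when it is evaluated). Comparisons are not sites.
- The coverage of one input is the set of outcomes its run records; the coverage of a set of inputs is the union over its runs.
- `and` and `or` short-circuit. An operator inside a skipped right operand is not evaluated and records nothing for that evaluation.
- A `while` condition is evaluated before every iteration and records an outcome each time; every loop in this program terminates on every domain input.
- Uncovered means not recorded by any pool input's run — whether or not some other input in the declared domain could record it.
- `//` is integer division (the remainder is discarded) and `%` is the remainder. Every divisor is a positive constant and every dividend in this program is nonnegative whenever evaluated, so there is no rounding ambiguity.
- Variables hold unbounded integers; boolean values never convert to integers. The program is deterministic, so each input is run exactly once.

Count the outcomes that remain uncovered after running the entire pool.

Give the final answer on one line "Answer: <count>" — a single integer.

#1 (c=7, g=9) -> B2->E, B1->T, B3->T, B7->F, B9->F, B11->E, B10->T; covered: B1=T, B2=E, B3=T, B7=F, B9=F, B10=T, B11=E
#2 (c=6, g=5) -> B2->E, B1->T, B3->T, B7->F, B9->F, B11->E, B10->T; covered: B1=T, B2=E, B3=T, B7=F, B9=F, B10=T, B11=E
#3 (c=4, g=2) -> B2->E, B1->T, B3->T, B7->T, B8->F, B7->T, B8->F, B7->F, B9->F, B11->E, B10->T; covered: B1=T, B2=E, B3=T, B7=T, B7=F, B8=F, B9=F, B10=T, B11=E
#4 (c=4, g=9) -> B2->E, B1->T, B3->T, B7->T, B8->F, B7->T, B8->F, B7->F, B9->F, B11->E, B10->T; covered: B1=T, B2=E, B3=T, B7=T, B7=F, B8=F, B9=F, B10=T, B11=E
#5 (c=1, g=5) -> B2->E, B1->T, B3->T, B7->T, B8->F, B7->T, B8->F, B7->T, B8->F, B7->T, B8->F, B7->T, B8->F, B7->T, ...; covered: B1=T, B2=E, B3=T, B7=T, B7=F, B8=F, B9=F, B10=T, B11=E
#6 (c=6, g=15) -> B2->E, B1->T, B3->F, B5->S, B4->F, B6->F, B7->F, B9->F, B11->E, B10->T; covered: B1=T, B2=E, B3=F, B4=F, B5=S, B6=F, B7=F, B9=F, B10=T, B11=E
union over the pool: B1=T, B2=E, B3=T, B3=F, B4=F, B5=S, B6=F, B7=T, B7=F, B8=F, B9=F, B10=T, B11=E
uncovered (9 of 22): B1=F, B2=S, B4=T, B5=E, B6=T, B8=T, B9=T, B10=F, B11=S

Answer: 9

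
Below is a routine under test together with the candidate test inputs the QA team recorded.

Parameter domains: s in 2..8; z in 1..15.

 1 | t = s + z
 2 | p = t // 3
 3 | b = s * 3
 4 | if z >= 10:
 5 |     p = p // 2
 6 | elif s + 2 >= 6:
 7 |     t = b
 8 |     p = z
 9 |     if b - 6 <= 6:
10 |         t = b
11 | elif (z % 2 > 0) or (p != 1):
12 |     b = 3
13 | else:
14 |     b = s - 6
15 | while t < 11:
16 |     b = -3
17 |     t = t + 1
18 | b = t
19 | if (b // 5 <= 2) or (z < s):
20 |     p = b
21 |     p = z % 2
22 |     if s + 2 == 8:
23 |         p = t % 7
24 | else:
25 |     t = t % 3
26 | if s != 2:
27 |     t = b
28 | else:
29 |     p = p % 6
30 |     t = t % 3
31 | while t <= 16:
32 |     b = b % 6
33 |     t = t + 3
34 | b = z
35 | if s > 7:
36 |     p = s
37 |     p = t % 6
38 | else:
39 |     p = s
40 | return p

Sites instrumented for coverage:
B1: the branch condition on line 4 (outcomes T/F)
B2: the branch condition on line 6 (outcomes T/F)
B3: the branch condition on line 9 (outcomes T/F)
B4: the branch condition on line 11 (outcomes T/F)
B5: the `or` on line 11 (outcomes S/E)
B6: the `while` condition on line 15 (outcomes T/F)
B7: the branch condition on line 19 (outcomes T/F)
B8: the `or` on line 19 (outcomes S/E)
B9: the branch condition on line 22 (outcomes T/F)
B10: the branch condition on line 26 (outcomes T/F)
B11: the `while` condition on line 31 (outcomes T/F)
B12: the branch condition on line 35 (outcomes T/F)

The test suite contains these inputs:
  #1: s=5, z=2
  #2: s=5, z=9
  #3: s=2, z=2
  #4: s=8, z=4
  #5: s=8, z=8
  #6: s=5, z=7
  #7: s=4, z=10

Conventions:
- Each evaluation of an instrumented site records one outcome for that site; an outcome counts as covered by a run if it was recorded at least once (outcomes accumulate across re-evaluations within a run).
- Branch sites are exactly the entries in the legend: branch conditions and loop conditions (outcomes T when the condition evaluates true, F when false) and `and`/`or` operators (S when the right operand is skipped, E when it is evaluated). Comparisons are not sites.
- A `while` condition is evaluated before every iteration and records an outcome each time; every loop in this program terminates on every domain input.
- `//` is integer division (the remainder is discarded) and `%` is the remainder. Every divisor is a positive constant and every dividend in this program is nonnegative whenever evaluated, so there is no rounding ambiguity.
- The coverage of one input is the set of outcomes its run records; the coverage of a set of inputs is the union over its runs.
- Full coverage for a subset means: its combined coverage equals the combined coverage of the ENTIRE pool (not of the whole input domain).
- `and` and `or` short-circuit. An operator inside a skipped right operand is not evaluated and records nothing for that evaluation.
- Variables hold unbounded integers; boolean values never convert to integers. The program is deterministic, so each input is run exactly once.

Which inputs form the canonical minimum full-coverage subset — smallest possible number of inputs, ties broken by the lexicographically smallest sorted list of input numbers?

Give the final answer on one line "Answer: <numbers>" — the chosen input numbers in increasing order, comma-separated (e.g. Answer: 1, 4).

test 1 (s=5, z=2) hits B1=F, B2=T, B3=F, B6=F, B7=T, B8=E, B9=F, B10=T, B11=T, B11=F, B12=F
test 2 (s=5, z=9) hits B1=F, B2=T, B3=F, B6=F, B7=F, B8=E, B10=T, B11=T, B11=F, B12=F
test 3 (s=2, z=2) hits B1=F, B2=F, B4=F, B5=E, B6=T, B6=F, B7=T, B8=S, B9=F, B10=F, B11=T, B11=F, B12=F
test 4 (s=8, z=4) hits B1=F, B2=T, B3=F, B6=F, B7=T, B8=E, B9=F, B10=T, B11=F, B12=T
test 5 (s=8, z=8) hits B1=F, B2=T, B3=F, B6=F, B7=F, B8=E, B10=T, B11=F, B12=T
test 6 (s=5, z=7) hits B1=F, B2=T, B3=F, B6=F, B7=F, B8=E, B10=T, B11=T, B11=F, B12=F
test 7 (s=4, z=10) hits B1=T, B6=F, B7=T, B8=S, B9=F, B10=T, B11=T, B11=F, B12=F
union over all inputs: B1=T, B1=F, B2=T, B2=F, B3=F, B4=F, B5=E, B6=T, B6=F, B7=T, B7=F, B8=S, B8=E, B9=F, B10=T, B10=F, B11=T, B11=F, B12=T, B12=F (20 outcomes)
no size-1 subset reaches all 20 outcomes (best union: 13/20)
no size-2 subset reaches all 20 outcomes (best union: 19/20)
at size 3, {3, 5, 7} reaches all 20 outcomes; every lexicographically earlier size-3 subset fails

Answer: 3, 5, 7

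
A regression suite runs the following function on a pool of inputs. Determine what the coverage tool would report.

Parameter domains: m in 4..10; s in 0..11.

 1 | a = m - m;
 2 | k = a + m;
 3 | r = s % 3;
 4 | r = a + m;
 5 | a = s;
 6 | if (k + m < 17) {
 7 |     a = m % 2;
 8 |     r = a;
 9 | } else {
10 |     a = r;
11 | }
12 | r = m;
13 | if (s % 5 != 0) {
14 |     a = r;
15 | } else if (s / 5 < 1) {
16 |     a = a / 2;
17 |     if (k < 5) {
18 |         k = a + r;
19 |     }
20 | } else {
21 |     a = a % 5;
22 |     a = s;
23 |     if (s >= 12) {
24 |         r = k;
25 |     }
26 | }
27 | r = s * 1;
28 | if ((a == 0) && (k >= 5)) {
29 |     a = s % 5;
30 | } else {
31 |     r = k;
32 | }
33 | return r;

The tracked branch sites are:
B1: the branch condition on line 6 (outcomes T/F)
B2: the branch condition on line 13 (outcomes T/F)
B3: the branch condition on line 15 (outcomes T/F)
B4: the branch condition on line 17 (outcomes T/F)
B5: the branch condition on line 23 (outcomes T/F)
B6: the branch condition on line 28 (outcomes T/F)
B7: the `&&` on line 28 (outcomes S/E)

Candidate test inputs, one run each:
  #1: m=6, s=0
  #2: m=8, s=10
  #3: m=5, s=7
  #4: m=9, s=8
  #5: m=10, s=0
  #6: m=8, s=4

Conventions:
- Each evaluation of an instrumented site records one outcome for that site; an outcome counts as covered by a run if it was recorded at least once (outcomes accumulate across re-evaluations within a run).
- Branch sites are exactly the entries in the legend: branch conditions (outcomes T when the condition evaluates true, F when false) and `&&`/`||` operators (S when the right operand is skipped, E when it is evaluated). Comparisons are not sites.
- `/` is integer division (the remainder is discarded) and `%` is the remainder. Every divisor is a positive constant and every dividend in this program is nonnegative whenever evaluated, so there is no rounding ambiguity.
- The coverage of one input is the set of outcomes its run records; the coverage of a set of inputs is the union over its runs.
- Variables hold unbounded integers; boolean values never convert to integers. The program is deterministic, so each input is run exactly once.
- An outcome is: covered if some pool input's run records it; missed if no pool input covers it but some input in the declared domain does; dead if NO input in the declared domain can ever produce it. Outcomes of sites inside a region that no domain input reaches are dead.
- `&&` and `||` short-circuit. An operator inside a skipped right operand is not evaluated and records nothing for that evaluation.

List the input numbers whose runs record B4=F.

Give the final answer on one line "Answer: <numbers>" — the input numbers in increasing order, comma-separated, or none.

input #1 (m=6, s=0): produces B4=F
input #2 (m=8, s=10): does not produce B4=F
input #3 (m=5, s=7): does not produce B4=F
input #4 (m=9, s=8): does not produce B4=F
input #5 (m=10, s=0): produces B4=F
input #6 (m=8, s=4): does not produce B4=F

Answer: 1, 5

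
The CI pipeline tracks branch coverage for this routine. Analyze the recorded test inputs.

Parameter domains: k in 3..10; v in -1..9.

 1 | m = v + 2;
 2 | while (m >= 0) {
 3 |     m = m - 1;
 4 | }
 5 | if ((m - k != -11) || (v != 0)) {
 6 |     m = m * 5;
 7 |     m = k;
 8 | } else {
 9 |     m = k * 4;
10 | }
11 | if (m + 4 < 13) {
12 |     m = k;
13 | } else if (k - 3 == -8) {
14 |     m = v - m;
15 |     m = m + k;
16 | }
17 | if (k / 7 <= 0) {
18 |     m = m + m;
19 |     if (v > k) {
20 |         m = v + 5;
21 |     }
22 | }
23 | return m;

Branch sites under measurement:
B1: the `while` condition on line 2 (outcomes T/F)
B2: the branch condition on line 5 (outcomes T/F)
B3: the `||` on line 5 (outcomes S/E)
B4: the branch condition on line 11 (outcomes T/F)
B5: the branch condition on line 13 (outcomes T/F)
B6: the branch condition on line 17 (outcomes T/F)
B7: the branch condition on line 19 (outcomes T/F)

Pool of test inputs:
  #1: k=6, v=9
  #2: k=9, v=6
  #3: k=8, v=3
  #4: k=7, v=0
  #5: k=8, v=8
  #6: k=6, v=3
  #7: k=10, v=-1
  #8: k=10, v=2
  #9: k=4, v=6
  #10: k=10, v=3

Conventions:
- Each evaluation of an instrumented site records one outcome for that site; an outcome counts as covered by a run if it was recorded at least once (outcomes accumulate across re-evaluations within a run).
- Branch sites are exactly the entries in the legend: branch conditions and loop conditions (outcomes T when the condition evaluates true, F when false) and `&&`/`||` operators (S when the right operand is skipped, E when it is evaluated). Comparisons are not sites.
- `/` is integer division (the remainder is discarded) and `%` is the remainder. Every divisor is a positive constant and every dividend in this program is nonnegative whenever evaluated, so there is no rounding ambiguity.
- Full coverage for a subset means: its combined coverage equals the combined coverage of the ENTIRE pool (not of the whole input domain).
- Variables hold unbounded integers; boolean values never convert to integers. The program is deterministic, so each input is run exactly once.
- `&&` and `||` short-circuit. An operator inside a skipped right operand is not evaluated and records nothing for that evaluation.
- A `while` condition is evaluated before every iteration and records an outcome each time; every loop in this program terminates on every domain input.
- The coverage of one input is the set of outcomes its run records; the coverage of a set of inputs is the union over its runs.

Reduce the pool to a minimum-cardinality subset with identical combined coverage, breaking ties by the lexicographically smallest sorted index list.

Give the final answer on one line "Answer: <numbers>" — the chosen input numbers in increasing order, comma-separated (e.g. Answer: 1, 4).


test 1 (k=6, v=9) fires B1->T, B1->T, B1->T, B1->T, B1->T, B1->T, B1->T, B1->T, B1->T, B1->T, B1->T, B1->T, B1->F, B3->S, ...; hits B1=T, B1=F, B2=T, B3=S, B4=T, B6=T, B7=T
test 2 (k=9, v=6) fires B1->T, B1->T, B1->T, B1->T, B1->T, B1->T, B1->T, B1->T, B1->T, B1->F, B3->S, B2->T, B4->F, B5->F, ...; hits B1=T, B1=F, B2=T, B3=S, B4=F, B5=F, B6=F
test 3 (k=8, v=3) fires B1->T, B1->T, B1->T, B1->T, B1->T, B1->T, B1->F, B3->S, B2->T, B4->T, B6->F; hits B1=T, B1=F, B2=T, B3=S, B4=T, B6=F
test 4 (k=7, v=0) fires B1->T, B1->T, B1->T, B1->F, B3->S, B2->T, B4->T, B6->F; hits B1=T, B1=F, B2=T, B3=S, B4=T, B6=F
test 5 (k=8, v=8) fires B1->T, B1->T, B1->T, B1->T, B1->T, B1->T, B1->T, B1->T, B1->T, B1->T, B1->T, B1->F, B3->S, B2->T, ...; hits B1=T, B1=F, B2=T, B3=S, B4=T, B6=F
test 6 (k=6, v=3) fires B1->T, B1->T, B1->T, B1->T, B1->T, B1->T, B1->F, B3->S, B2->T, B4->T, B6->T, B7->F; hits B1=T, B1=F, B2=T, B3=S, B4=T, B6=T, B7=F
test 7 (k=10, v=-1) fires B1->T, B1->T, B1->F, B3->E, B2->T, B4->F, B5->F, B6->F; hits B1=T, B1=F, B2=T, B3=E, B4=F, B5=F, B6=F
test 8 (k=10, v=2) fires B1->T, B1->T, B1->T, B1->T, B1->T, B1->F, B3->E, B2->T, B4->F, B5->F, B6->F; hits B1=T, B1=F, B2=T, B3=E, B4=F, B5=F, B6=F
test 9 (k=4, v=6) fires B1->T, B1->T, B1->T, B1->T, B1->T, B1->T, B1->T, B1->T, B1->T, B1->F, B3->S, B2->T, B4->T, B6->T, ...; hits B1=T, B1=F, B2=T, B3=S, B4=T, B6=T, B7=T
test 10 (k=10, v=3) fires B1->T, B1->T, B1->T, B1->T, B1->T, B1->T, B1->F, B3->E, B2->T, B4->F, B5->F, B6->F; hits B1=T, B1=F, B2=T, B3=E, B4=F, B5=F, B6=F
pool-wide coverage (12 outcomes): B1=T, B1=F, B2=T, B3=S, B3=E, B4=T, B4=F, B5=F, B6=T, B6=F, B7=T, B7=F
no size-1 subset reaches all 12 outcomes (best union: 7/12)
no size-2 subset reaches all 12 outcomes (best union: 11/12)
the canonical winner is {1, 6, 7}: size 3, full 12-outcome coverage, earliest index list among size-3 covers
Answer: 1, 6, 7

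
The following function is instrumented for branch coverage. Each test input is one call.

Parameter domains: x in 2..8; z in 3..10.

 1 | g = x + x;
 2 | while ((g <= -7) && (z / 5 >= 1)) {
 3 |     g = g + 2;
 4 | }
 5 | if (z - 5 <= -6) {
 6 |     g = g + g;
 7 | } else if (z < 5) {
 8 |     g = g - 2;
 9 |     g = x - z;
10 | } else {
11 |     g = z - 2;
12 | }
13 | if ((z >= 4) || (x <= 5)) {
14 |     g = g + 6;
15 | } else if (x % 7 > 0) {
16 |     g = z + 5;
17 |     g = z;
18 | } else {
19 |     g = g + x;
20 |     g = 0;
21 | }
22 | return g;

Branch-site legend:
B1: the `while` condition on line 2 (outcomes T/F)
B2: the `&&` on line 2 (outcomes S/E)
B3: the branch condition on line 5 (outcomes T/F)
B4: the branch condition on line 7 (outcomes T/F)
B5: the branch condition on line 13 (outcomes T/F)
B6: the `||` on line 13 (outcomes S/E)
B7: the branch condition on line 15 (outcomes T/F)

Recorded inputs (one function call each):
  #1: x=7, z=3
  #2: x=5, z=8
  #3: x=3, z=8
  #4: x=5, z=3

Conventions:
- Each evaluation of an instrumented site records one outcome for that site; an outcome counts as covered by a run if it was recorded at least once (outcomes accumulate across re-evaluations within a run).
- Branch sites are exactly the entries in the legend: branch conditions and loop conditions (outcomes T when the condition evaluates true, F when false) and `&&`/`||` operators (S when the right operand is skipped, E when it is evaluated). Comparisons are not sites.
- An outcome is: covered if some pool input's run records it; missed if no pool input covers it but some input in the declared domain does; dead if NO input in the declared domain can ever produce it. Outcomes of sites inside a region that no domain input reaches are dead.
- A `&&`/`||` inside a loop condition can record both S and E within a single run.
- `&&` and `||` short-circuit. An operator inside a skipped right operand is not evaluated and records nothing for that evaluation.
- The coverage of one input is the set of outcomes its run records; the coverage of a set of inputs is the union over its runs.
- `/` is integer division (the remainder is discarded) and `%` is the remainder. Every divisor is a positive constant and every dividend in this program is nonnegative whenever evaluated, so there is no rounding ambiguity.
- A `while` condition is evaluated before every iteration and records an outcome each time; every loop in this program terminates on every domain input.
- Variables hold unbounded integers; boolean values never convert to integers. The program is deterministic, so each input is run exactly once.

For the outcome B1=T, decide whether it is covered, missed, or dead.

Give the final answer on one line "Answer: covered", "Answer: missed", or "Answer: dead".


no pool input records B1=T
checking all 56 inputs in the declared domain: B1=T is never recorded -> dead
Answer: dead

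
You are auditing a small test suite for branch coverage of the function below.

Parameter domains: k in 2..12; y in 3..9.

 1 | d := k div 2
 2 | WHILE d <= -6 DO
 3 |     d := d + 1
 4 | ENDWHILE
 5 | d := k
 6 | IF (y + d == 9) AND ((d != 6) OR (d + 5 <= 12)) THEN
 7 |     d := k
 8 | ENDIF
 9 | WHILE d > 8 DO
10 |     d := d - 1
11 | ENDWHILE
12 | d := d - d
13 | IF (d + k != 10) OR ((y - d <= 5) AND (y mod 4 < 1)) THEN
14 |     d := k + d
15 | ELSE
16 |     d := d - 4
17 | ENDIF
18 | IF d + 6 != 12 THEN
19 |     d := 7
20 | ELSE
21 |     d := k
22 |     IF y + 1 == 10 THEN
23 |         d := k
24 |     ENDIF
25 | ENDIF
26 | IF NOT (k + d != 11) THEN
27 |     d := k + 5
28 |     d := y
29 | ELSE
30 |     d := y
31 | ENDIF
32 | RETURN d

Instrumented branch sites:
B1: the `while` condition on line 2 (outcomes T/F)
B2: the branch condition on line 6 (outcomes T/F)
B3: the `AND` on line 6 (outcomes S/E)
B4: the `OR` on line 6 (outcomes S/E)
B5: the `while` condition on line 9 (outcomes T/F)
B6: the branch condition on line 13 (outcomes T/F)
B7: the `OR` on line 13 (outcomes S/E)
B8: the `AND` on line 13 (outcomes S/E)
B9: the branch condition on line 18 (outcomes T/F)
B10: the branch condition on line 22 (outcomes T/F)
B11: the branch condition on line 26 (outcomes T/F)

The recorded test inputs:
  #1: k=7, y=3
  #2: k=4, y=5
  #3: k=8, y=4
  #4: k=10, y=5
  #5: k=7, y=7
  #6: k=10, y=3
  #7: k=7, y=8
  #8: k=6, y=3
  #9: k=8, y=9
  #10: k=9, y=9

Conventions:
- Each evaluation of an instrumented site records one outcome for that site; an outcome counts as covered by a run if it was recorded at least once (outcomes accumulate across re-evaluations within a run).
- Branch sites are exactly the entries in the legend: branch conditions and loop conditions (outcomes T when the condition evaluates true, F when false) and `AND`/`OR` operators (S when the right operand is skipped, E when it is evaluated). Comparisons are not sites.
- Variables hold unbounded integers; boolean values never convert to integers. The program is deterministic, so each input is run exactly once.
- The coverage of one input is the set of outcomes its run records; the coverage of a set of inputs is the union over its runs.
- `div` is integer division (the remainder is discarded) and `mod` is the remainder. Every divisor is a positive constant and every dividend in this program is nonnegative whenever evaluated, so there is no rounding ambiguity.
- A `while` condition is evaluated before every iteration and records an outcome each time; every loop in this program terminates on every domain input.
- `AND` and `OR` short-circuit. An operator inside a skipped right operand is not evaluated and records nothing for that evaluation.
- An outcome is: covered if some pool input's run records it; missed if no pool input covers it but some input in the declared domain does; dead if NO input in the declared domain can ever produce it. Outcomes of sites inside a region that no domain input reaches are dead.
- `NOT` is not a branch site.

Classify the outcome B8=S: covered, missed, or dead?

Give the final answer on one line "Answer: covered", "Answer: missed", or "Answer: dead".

no pool input records B8=S
but domain input (k=10, y=6) does record it -> reachable, so missed

Answer: missed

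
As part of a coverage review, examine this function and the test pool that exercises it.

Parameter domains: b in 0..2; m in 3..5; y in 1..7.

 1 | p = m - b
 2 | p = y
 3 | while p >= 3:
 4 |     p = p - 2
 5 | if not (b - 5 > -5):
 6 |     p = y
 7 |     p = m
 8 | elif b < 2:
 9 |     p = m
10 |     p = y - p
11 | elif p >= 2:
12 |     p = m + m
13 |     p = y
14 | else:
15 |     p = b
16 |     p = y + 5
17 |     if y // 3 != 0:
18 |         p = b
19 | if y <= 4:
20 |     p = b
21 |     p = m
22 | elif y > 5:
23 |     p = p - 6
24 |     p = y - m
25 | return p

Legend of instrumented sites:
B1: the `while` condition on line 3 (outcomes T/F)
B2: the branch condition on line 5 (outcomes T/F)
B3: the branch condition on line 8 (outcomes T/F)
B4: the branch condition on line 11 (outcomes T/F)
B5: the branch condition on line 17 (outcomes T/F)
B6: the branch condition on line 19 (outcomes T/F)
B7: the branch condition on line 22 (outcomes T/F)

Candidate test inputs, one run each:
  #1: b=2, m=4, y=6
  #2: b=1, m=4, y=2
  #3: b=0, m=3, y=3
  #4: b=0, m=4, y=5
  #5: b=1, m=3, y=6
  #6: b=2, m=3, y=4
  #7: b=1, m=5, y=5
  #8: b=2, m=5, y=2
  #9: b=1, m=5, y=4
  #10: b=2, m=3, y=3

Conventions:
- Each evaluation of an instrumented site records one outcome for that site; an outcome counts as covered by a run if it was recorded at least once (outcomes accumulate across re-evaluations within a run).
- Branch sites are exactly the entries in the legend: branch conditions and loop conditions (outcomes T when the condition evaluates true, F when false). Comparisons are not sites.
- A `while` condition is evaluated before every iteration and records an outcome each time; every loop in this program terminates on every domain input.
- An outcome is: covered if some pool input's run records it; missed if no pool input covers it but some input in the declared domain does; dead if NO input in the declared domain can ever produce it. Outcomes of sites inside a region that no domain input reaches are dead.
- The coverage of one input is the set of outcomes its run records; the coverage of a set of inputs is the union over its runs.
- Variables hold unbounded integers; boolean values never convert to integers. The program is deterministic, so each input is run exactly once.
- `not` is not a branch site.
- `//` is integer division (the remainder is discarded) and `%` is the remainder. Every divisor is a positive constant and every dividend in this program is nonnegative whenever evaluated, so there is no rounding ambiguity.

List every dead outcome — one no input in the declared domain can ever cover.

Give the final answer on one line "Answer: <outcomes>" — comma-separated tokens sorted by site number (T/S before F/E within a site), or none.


checking every outcome against all 63 domain inputs:
  reachable outcomes have witnesses, e.g. B1=T (e.g. b=0, m=3, y=3), B1=F (e.g. b=0, m=3, y=1), B2=T (e.g. b=0, m=3, y=1), B2=F (e.g. b=1, m=3, y=1)
Answer: none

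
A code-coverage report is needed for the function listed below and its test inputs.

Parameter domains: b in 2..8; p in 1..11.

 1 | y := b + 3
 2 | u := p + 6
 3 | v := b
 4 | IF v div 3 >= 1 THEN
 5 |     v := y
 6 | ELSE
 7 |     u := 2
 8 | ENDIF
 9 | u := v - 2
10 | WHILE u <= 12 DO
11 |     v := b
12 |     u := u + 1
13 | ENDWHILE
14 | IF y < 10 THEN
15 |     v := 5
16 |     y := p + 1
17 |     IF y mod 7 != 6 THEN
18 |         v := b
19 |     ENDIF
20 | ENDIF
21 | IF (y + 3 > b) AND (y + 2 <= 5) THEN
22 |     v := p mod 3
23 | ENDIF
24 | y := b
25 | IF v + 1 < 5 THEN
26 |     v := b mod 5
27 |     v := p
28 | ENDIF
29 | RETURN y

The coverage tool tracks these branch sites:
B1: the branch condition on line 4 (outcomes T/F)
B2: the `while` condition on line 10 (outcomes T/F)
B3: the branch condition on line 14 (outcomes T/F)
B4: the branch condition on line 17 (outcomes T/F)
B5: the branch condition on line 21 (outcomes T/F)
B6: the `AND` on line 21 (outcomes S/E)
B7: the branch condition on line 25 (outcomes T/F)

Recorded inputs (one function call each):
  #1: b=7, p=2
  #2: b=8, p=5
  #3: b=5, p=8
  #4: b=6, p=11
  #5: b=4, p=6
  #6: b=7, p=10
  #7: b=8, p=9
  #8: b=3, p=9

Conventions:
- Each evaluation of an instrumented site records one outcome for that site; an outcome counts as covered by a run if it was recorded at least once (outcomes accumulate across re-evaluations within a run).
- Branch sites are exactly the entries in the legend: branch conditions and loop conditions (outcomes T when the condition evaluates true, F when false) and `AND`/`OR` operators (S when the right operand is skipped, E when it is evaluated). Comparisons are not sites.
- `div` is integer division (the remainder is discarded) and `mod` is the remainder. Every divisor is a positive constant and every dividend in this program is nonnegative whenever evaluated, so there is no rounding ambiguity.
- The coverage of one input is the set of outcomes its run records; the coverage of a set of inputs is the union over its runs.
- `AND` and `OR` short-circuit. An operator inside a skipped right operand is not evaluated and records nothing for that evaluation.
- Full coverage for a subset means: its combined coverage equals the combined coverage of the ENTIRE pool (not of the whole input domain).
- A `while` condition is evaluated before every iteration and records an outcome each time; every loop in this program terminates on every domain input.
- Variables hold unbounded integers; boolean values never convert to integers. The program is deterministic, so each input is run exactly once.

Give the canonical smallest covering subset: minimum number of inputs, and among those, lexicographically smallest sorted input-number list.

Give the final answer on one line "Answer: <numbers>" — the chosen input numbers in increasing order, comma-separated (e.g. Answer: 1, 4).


test 1 (b=7, p=2) fires B1->T, B2->T, B2->T, B2->T, B2->T, B2->T, B2->F, B3->F, B6->E, B5->F, B7->F; hits B1=T, B2=T, B2=F, B3=F, B5=F, B6=E, B7=F
test 2 (b=8, p=5) fires B1->T, B2->T, B2->T, B2->T, B2->T, B2->F, B3->F, B6->E, B5->F, B7->F; hits B1=T, B2=T, B2=F, B3=F, B5=F, B6=E, B7=F
test 3 (b=5, p=8) fires B1->T, B2->T, B2->T, B2->T, B2->T, B2->T, B2->T, B2->T, B2->F, B3->T, B4->T, B6->E, B5->F, B7->F; hits B1=T, B2=T, B2=F, B3=T, B4=T, B5=F, B6=E, B7=F
test 4 (b=6, p=11) fires B1->T, B2->T, B2->T, B2->T, B2->T, B2->T, B2->T, B2->F, B3->T, B4->T, B6->E, B5->F, B7->F; hits B1=T, B2=T, B2=F, B3=T, B4=T, B5=F, B6=E, B7=F
test 5 (b=4, p=6) fires B1->T, B2->T, B2->T, B2->T, B2->T, B2->T, B2->T, B2->T, B2->T, B2->F, B3->T, B4->T, B6->E, B5->F, ...; hits B1=T, B2=T, B2=F, B3=T, B4=T, B5=F, B6=E, B7=F
test 6 (b=7, p=10) fires B1->T, B2->T, B2->T, B2->T, B2->T, B2->T, B2->F, B3->F, B6->E, B5->F, B7->F; hits B1=T, B2=T, B2=F, B3=F, B5=F, B6=E, B7=F
test 7 (b=8, p=9) fires B1->T, B2->T, B2->T, B2->T, B2->T, B2->F, B3->F, B6->E, B5->F, B7->F; hits B1=T, B2=T, B2=F, B3=F, B5=F, B6=E, B7=F
test 8 (b=3, p=9) fires B1->T, B2->T, B2->T, B2->T, B2->T, B2->T, B2->T, B2->T, B2->T, B2->T, B2->F, B3->T, B4->T, B6->E, ...; hits B1=T, B2=T, B2=F, B3=T, B4=T, B5=F, B6=E, B7=T
the full pool covers 10 outcomes: B1=T, B2=T, B2=F, B3=T, B3=F, B4=T, B5=F, B6=E, B7=T, B7=F
every size-1 subset falls short of the 10 outcomes (best: 8/10)
size 2: inputs {1, 8} cover all 10 outcomes, and no lexicographically smaller subset of this size does
Answer: 1, 8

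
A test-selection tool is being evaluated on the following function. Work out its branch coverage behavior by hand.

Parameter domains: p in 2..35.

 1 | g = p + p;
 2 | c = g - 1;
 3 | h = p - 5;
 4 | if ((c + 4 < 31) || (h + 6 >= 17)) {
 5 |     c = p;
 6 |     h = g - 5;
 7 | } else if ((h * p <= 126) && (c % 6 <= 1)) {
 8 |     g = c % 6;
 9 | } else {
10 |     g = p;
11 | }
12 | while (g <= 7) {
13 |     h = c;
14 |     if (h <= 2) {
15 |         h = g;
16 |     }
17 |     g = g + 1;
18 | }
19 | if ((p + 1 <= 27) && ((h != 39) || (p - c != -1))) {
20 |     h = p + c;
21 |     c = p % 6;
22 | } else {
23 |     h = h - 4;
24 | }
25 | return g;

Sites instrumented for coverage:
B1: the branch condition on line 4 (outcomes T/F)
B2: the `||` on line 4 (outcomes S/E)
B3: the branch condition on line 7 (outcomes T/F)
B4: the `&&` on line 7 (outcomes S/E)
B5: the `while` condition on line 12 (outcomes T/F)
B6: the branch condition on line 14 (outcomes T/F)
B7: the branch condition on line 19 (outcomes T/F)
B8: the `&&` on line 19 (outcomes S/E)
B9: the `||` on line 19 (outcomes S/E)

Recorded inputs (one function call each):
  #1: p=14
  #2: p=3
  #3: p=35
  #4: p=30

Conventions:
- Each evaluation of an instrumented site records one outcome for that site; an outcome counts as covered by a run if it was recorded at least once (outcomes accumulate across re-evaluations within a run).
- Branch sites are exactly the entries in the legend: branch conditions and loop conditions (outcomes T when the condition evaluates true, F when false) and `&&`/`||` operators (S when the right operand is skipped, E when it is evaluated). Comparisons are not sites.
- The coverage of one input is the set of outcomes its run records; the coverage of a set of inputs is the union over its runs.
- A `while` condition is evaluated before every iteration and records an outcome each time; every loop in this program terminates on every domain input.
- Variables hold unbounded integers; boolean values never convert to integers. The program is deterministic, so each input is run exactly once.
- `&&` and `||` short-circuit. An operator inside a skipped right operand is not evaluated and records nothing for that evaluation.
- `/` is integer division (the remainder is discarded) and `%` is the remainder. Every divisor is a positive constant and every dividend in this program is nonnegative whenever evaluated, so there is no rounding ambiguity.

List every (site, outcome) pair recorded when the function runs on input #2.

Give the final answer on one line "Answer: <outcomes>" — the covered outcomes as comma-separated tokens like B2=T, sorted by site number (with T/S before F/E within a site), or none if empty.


Tracing the run of input #2 (p=3):
  B2->S, B1->T, B5->T, B6->F, B5->T, B6->F, B5->F, B8->E, B9->S, B7->T
distinct outcomes covered: B1=T, B2=S, B5=T, B5=F, B6=F, B7=T, B8=E, B9=S
Answer: B1=T, B2=S, B5=T, B5=F, B6=F, B7=T, B8=E, B9=S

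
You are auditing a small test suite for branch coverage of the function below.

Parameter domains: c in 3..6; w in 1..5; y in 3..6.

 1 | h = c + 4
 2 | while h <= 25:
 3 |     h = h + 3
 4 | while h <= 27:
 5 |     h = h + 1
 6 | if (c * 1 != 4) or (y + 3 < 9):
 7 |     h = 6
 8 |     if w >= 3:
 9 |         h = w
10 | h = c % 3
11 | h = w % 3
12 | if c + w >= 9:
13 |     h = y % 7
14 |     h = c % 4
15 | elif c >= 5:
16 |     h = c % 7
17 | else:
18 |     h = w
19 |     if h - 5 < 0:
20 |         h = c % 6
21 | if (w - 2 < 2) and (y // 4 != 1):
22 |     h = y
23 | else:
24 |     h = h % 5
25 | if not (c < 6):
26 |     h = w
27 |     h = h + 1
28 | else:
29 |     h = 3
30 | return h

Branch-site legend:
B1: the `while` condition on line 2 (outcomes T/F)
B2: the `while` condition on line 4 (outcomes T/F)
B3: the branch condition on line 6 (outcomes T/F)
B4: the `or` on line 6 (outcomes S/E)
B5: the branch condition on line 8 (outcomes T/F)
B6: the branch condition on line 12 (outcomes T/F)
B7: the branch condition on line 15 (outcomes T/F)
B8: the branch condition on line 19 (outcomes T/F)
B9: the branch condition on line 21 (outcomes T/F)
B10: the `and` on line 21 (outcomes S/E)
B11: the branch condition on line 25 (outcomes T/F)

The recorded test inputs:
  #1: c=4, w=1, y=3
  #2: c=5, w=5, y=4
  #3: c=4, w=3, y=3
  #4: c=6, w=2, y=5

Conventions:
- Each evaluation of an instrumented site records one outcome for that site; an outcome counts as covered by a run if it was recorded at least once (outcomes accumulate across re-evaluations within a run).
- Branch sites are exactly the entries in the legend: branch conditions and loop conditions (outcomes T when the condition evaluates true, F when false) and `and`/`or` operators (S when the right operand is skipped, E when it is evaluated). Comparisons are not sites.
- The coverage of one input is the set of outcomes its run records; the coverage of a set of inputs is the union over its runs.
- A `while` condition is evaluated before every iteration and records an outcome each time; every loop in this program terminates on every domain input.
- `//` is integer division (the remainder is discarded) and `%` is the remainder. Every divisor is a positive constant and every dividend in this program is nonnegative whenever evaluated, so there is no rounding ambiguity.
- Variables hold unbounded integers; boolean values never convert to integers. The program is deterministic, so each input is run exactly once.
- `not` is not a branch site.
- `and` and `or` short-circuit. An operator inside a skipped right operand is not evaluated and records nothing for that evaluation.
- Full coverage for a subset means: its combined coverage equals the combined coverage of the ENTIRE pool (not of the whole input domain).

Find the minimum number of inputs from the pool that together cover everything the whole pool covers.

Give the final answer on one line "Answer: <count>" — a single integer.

input #1, c=4, w=1, y=3: events B1->T, B1->T, B1->T, B1->T, B1->T, B1->T, B1->F, B2->T, B2->T, B2->F, B4->E, B3->T, B5->F, B6->F, ...; outcomes B1=T, B1=F, B2=T, B2=F, B3=T, B4=E, B5=F, B6=F, B7=F, B8=T, B9=T, B10=E, B11=F
input #2, c=5, w=5, y=4: events B1->T, B1->T, B1->T, B1->T, B1->T, B1->T, B1->F, B2->T, B2->F, B4->S, B3->T, B5->T, B6->T, B10->S, ...; outcomes B1=T, B1=F, B2=T, B2=F, B3=T, B4=S, B5=T, B6=T, B9=F, B10=S, B11=F
input #3, c=4, w=3, y=3: events B1->T, B1->T, B1->T, B1->T, B1->T, B1->T, B1->F, B2->T, B2->T, B2->F, B4->E, B3->T, B5->T, B6->F, ...; outcomes B1=T, B1=F, B2=T, B2=F, B3=T, B4=E, B5=T, B6=F, B7=F, B8=T, B9=T, B10=E, B11=F
input #4, c=6, w=2, y=5: events B1->T, B1->T, B1->T, B1->T, B1->T, B1->T, B1->F, B2->F, B4->S, B3->T, B5->F, B6->F, B7->T, B10->E, ...; outcomes B1=T, B1=F, B2=F, B3=T, B4=S, B5=F, B6=F, B7=T, B9=F, B10=E, B11=T
the full pool covers 20 outcomes: B1=T, B1=F, B2=T, B2=F, B3=T, B4=S, B4=E, B5=T, B5=F, B6=T, B6=F, B7=T, B7=F, B8=T, B9=T, B9=F, B10=S, B10=E, B11=T, B11=F
checked all size-1 subsets: none covers 20 outcomes (max 13/20)
checked all size-2 subsets: none covers 20 outcomes (max 18/20)
the canonical winner is {1, 2, 4}: size 3, full 20-outcome coverage, earliest index list among size-3 covers

Answer: 3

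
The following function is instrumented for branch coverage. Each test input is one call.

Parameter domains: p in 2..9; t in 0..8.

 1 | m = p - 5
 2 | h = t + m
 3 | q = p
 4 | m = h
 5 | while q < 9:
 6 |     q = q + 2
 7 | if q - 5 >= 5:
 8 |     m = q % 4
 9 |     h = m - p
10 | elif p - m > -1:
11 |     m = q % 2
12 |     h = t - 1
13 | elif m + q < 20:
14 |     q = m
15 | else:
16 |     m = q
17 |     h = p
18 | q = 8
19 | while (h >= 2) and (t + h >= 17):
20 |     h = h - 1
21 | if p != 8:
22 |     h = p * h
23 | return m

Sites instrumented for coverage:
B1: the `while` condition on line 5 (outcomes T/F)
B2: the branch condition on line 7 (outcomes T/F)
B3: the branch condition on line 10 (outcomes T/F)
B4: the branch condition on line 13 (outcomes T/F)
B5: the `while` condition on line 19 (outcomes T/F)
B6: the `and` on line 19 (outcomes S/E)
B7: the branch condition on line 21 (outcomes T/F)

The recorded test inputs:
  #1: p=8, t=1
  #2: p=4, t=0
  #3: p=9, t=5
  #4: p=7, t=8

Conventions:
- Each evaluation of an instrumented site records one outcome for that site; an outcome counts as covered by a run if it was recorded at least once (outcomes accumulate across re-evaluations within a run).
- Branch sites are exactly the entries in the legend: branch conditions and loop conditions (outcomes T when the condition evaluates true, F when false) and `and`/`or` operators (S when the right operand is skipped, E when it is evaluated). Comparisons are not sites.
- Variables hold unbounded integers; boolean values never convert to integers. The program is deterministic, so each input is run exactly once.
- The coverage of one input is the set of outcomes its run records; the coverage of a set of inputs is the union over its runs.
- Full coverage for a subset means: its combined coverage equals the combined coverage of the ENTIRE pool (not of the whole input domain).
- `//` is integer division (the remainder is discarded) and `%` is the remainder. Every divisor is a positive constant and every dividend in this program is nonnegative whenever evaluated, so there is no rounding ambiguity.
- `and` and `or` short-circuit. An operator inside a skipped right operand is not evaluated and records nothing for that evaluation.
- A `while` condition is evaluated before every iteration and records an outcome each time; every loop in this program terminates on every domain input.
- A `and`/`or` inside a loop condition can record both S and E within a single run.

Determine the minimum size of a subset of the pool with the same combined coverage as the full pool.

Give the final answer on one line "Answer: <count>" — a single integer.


input #1, p=8, t=1: events B1->T, B1->F, B2->T, B6->S, B5->F, B7->F; outcomes B1=T, B1=F, B2=T, B5=F, B6=S, B7=F
input #2, p=4, t=0: events B1->T, B1->T, B1->T, B1->F, B2->T, B6->S, B5->F, B7->T; outcomes B1=T, B1=F, B2=T, B5=F, B6=S, B7=T
input #3, p=9, t=5: events B1->F, B2->F, B3->T, B6->E, B5->F, B7->T; outcomes B1=F, B2=F, B3=T, B5=F, B6=E, B7=T
input #4, p=7, t=8: events B1->T, B1->F, B2->F, B3->F, B4->T, B6->E, B5->T, B6->E, B5->T, B6->E, B5->F, B7->T; outcomes B1=T, B1=F, B2=F, B3=F, B4=T, B5=T, B5=F, B6=E, B7=T
the full pool covers 13 outcomes: B1=T, B1=F, B2=T, B2=F, B3=T, B3=F, B4=T, B5=T, B5=F, B6=S, B6=E, B7=T, B7=F
checked all size-1 subsets: none covers 13 outcomes (max 9/13)
checked all size-2 subsets: none covers 13 outcomes (max 12/13)
inputs {1, 3, 4} (size 3) cover everything; no size-3 subset with a lexicographically smaller index list covers all 13
Answer: 3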